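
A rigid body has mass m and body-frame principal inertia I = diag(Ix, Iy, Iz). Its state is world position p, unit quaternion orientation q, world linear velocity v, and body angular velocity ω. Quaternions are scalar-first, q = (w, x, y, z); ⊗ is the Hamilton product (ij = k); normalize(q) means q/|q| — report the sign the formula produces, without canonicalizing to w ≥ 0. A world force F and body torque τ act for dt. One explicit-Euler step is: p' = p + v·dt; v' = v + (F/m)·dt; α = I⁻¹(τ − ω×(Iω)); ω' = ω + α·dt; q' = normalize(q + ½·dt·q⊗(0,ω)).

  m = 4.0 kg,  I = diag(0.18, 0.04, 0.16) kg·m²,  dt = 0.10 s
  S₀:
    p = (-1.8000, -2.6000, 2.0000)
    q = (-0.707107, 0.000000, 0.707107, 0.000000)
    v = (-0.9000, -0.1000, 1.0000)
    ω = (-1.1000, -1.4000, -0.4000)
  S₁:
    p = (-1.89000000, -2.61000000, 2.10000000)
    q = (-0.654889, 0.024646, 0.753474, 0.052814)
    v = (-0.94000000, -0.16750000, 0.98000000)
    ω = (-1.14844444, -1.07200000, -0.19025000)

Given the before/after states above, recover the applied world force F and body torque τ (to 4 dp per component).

Δv = v₁−v₀ = (-0.04000000, -0.06750000, -0.02000000)
F = m·Δv/dt = (-1.6000, -2.7000, -0.8000)
ω₁ − ω₀ = (-0.04844444, 0.32800000, 0.20975000)
I·α + gyro = (-0.0200, 0.1400, 0.1200)

F = (-1.6000, -2.7000, -0.8000)
τ = (-0.0200, 0.1400, 0.1200)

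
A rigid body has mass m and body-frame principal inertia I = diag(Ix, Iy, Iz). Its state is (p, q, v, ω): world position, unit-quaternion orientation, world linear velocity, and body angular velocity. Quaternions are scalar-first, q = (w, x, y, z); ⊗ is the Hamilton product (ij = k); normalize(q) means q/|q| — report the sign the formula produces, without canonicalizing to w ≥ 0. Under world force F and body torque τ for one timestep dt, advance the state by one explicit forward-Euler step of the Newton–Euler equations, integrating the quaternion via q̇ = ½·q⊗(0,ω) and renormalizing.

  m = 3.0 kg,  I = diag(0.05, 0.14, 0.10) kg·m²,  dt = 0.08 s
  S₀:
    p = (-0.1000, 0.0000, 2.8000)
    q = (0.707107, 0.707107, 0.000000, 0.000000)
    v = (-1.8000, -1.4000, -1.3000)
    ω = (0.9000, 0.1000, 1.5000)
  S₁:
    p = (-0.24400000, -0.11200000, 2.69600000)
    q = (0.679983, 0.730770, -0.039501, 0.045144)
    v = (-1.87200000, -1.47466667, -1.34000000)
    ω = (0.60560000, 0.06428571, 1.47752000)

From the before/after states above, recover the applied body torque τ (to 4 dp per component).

rate change Δω = (-0.29440000, -0.03571429, -0.02248000)
applied torque τ = (-0.1900, -0.1300, -0.0200)

τ = (-0.1900, -0.1300, -0.0200)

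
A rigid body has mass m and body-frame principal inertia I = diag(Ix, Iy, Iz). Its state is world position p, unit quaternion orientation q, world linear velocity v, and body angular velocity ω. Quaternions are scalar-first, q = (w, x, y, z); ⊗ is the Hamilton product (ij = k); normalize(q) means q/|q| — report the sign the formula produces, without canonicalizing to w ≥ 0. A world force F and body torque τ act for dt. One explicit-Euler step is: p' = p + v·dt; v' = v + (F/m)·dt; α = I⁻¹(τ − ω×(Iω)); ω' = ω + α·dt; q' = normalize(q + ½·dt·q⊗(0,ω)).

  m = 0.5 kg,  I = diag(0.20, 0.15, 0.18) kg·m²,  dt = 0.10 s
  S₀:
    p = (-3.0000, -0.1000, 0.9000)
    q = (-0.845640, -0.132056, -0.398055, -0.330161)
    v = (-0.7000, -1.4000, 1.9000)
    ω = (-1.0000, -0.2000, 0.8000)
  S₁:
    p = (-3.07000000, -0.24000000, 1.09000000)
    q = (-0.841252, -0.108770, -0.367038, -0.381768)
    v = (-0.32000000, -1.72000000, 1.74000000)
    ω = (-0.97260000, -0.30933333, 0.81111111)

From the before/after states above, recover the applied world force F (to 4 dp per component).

F = (1.9000, -1.6000, -0.8000)

velocity change Δv = (0.38000000, -0.32000000, -0.16000000)
m·(v₁−v₀)/dt = (1.9000, -1.6000, -0.8000)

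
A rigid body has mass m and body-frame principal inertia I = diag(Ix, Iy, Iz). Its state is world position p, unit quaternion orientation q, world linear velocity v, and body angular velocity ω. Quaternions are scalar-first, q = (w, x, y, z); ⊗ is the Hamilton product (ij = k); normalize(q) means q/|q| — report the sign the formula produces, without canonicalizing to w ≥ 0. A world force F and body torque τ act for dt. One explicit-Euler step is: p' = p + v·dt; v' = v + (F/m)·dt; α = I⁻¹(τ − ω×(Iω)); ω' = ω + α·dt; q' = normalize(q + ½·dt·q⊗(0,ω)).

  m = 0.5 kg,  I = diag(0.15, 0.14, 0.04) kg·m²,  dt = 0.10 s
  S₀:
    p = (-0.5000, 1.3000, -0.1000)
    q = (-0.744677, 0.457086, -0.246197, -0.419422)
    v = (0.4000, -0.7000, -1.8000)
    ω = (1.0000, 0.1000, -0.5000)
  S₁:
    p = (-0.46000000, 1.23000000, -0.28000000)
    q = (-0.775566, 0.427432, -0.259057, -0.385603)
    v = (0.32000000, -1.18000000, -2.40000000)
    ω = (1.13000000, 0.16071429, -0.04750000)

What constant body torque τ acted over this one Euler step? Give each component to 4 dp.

Δω = ω₁−ω₀ = (0.13000000, 0.06071429, 0.45250000)
I·α + gyro = (0.2000, 0.0300, 0.1800)

τ = (0.2000, 0.0300, 0.1800)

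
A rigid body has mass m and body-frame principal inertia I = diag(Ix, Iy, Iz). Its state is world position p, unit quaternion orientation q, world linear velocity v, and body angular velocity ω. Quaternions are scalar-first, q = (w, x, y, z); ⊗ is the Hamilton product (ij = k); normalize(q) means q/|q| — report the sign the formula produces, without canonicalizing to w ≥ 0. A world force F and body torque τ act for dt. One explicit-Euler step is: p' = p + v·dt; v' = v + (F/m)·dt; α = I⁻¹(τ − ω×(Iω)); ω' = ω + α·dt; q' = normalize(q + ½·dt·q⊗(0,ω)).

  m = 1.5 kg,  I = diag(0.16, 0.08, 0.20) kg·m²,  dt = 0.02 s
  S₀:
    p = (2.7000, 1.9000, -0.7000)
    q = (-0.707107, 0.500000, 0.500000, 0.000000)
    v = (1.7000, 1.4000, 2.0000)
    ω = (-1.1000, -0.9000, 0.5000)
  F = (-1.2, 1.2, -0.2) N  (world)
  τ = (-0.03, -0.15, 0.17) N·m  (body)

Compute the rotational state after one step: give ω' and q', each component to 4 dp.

ω' = (-1.0970, -0.9430, 0.5249)
q' = (-0.6970, 0.5102, 0.5038, -0.0025)

precession coupling ω×(Iω) = (-0.0540, 0.0220, -0.0792)
(τ − ω×Iω)/I = (0.1500, -2.1500, 1.2460)
ω + α·dt = (-1.0970, -0.9430, 0.5249)
Hamilton product q⊗(0,ω) = (1.0000000, 1.0278177, 0.3863963, -0.2535535)
updated quaternion q' = (-0.6970, 0.5102, 0.5038, -0.0025)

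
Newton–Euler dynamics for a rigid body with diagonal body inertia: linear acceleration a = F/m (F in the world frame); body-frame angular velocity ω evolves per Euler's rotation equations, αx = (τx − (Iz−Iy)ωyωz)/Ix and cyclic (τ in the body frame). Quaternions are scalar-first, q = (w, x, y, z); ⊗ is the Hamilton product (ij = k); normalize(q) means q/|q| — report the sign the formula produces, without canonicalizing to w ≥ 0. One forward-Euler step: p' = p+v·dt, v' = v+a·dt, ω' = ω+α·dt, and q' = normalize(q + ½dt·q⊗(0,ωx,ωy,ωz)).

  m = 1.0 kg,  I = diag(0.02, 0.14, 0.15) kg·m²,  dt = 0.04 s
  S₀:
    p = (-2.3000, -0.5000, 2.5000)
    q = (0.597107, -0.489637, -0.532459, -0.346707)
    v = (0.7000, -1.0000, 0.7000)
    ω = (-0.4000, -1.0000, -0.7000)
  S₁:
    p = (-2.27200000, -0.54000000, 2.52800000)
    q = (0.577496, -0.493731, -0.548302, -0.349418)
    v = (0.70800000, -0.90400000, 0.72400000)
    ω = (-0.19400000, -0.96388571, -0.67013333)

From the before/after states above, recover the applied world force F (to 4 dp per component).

F = (0.2000, 2.4000, 0.6000)

Δv = v₁−v₀ = (0.00800000, 0.09600000, 0.02400000)
F = m·Δv/dt = (0.2000, 2.4000, 0.6000)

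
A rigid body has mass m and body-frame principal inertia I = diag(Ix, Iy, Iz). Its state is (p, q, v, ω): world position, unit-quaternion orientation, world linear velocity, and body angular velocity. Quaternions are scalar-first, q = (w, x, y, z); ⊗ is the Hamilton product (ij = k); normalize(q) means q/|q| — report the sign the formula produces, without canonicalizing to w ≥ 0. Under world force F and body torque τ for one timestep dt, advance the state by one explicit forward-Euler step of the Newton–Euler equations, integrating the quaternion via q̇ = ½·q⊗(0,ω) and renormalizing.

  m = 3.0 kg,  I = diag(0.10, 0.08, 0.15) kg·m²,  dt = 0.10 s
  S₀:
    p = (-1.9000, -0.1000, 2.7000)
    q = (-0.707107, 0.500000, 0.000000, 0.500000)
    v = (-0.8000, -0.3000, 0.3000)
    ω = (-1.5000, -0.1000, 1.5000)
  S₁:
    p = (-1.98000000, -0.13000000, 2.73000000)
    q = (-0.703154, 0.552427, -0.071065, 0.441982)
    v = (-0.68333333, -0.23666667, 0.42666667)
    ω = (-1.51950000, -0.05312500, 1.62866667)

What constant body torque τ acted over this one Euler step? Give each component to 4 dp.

ω₁ − ω₀ = (-0.01950000, 0.04687500, 0.12866667)
gyro term ω₀×Iω₀ = (-0.0105, 0.1125, -0.0030)
applied torque τ = (-0.0300, 0.1500, 0.1900)

τ = (-0.0300, 0.1500, 0.1900)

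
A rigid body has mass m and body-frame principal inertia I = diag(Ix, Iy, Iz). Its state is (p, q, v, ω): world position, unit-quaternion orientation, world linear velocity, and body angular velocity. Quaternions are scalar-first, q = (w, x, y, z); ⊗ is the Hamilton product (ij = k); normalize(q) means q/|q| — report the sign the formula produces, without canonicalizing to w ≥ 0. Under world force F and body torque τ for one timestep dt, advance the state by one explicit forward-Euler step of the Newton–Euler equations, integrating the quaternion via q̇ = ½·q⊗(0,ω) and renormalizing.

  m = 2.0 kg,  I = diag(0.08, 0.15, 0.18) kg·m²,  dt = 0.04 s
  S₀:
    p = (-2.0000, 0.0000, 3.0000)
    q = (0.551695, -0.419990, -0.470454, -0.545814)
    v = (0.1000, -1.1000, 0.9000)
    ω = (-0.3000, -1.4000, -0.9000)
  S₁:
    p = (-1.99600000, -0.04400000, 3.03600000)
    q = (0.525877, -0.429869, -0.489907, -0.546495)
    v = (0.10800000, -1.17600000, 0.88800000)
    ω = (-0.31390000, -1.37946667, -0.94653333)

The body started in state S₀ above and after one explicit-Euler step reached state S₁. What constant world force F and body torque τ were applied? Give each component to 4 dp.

velocity change Δv = (0.00800000, -0.07600000, -0.01200000)
F = m·Δv/dt = (0.4000, -3.8000, -0.6000)
Δω = ω₁−ω₀ = (-0.01390000, 0.02053333, -0.04653333)
ω₀×(Iω₀) = (0.0378, -0.0270, 0.0294)
applied torque τ = (0.0100, 0.0500, -0.1800)

F = (0.4000, -3.8000, -0.6000)
τ = (0.0100, 0.0500, -0.1800)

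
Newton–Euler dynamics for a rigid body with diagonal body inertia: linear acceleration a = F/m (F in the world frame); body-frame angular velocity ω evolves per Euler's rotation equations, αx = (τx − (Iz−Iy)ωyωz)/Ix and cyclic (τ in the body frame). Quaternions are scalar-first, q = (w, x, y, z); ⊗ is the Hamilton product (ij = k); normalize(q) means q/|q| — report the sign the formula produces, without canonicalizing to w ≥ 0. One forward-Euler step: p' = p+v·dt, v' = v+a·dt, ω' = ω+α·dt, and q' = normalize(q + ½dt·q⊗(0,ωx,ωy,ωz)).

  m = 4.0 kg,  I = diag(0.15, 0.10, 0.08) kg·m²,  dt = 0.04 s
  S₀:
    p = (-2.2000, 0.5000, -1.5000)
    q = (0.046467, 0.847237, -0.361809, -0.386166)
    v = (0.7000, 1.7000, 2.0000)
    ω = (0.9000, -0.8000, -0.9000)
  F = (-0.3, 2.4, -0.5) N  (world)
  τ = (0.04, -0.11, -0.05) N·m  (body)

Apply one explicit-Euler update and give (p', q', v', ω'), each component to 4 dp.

p' = (-2.1720, 0.5680, -1.4200)
q' = (0.0185, 0.8480, -0.3541, -0.3939)
v' = (0.6970, 1.7240, 1.9950)
ω' = (0.9145, -0.8213, -0.9430)

linear accel F/m = (-0.0750, 0.6000, -0.1250)
new position p' = (-2.1720, 0.5680, -1.4200)
v + (F/m)dt = (0.6970, 1.7240, 1.9950)
ω×(Iω) gyroscopic = (-0.0144, -0.0567, 0.0360)
(τ − ω×Iω)/I = (0.3627, -0.5330, -1.0750)
ω + α·dt = (0.9145, -0.8213, -0.9430)
q⊗(0,ω) = (-1.3995099, 0.0585156, 0.3777903, -0.3939818)
updated quaternion q' = (0.0185, 0.8480, -0.3541, -0.3939)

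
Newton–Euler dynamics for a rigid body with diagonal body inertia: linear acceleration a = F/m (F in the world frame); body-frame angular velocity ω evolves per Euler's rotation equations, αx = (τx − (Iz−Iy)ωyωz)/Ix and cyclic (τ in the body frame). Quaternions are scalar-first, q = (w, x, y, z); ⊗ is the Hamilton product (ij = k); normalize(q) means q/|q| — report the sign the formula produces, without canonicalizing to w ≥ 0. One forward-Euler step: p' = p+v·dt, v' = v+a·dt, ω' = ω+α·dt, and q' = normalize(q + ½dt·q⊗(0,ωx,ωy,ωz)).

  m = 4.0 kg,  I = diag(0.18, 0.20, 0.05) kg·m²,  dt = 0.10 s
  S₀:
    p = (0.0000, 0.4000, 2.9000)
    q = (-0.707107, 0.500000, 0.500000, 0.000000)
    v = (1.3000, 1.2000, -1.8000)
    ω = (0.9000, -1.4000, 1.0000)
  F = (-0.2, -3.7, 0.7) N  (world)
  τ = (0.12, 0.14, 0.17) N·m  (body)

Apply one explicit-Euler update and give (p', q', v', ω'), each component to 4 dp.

p' = (0.1300, 0.5200, 2.7200)
q' = (-0.6914, 0.4909, 0.5220, -0.0924)
v' = (1.2950, 1.1075, -1.7825)
ω' = (0.8500, -1.3885, 1.3904)

ω×(Iω) gyroscopic = (0.2100, 0.1170, -0.0252)
angular accel α = (-0.5000, 0.1150, 3.9040)
ω' = ω + α·dt = (0.8500, -1.3885, 1.3904)
q⊗(0,ω) = (0.2500000, -0.1363963, 0.4899498, -1.8571070)
q + ½dt·q⊗(0,ω), renormalized = (-0.6914, 0.4909, 0.5220, -0.0924)
p' = p + v·dt = (0.1300, 0.5200, 2.7200)
new velocity v' = (1.2950, 1.1075, -1.7825)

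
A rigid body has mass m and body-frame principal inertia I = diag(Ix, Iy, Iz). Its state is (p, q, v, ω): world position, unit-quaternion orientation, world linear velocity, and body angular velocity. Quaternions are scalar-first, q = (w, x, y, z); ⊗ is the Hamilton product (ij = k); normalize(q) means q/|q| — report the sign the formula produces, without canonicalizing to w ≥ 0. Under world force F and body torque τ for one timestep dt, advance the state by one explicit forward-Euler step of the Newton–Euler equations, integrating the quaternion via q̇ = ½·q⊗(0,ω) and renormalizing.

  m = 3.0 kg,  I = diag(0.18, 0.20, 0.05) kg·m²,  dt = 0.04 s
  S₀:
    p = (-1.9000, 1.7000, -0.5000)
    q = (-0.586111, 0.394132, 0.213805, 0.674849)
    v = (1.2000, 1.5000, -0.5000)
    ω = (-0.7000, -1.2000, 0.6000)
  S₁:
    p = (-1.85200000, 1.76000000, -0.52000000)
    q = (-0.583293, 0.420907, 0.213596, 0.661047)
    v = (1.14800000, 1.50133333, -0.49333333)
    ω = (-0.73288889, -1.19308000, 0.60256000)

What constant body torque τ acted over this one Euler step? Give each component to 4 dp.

Δω = ω₁−ω₀ = (-0.03288889, 0.00692000, 0.00256000)
ω₀×(Iω₀) = (0.1080, -0.0546, 0.0168)
I·α + gyro = (-0.0400, -0.0200, 0.0200)

τ = (-0.0400, -0.0200, 0.0200)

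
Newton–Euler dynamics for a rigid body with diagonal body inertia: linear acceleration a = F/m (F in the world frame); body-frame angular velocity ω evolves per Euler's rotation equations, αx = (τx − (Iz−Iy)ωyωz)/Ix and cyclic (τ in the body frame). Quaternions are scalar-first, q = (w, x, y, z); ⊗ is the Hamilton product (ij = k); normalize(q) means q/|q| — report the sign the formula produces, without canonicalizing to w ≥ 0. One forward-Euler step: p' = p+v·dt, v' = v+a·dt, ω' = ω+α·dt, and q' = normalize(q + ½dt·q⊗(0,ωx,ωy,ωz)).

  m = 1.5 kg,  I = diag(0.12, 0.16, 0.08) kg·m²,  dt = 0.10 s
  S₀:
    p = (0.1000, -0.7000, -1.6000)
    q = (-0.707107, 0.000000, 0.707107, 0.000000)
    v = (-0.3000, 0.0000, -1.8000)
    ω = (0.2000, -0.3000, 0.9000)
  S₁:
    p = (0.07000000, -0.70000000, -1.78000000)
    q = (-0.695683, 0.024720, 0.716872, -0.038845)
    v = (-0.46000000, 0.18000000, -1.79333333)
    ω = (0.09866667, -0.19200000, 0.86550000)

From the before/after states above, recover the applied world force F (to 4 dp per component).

v₁ − v₀ = (-0.16000000, 0.18000000, 0.00666667)
m·(v₁−v₀)/dt = (-2.4000, 2.7000, 0.1000)

F = (-2.4000, 2.7000, 0.1000)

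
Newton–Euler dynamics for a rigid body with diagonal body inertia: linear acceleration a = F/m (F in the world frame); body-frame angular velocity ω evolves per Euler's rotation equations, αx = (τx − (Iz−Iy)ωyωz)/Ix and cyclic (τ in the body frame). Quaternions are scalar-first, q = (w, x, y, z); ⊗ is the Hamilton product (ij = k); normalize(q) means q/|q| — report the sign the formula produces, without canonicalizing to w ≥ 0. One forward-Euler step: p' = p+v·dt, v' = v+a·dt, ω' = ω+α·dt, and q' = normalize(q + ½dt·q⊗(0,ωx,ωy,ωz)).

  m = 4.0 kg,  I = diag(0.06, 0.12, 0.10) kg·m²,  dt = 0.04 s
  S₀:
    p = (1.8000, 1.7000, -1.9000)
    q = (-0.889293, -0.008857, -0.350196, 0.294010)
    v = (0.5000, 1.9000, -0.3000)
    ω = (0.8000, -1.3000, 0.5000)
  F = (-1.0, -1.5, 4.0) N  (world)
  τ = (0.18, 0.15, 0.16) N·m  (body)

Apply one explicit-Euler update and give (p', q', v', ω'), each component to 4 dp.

p + v·dt = (1.8200, 1.7760, -1.9120)
v + (F/m)dt = (0.4900, 1.8850, -0.2600)
ω×(Iω) gyroscopic = (0.0130, -0.0160, -0.0624)
angular accel α = (2.7833, 1.3833, 2.2240)
ω + α·dt = (0.9113, -1.2447, 0.5890)
Hamilton product q⊗(0,ω) = (-0.5951742, -0.5043194, 1.3957174, -0.1529756)
q + ½dt·q⊗(0,ω), renormalized = (-0.9007, -0.0189, -0.3221, 0.2908)

p' = (1.8200, 1.7760, -1.9120)
q' = (-0.9007, -0.0189, -0.3221, 0.2908)
v' = (0.4900, 1.8850, -0.2600)
ω' = (0.9113, -1.2447, 0.5890)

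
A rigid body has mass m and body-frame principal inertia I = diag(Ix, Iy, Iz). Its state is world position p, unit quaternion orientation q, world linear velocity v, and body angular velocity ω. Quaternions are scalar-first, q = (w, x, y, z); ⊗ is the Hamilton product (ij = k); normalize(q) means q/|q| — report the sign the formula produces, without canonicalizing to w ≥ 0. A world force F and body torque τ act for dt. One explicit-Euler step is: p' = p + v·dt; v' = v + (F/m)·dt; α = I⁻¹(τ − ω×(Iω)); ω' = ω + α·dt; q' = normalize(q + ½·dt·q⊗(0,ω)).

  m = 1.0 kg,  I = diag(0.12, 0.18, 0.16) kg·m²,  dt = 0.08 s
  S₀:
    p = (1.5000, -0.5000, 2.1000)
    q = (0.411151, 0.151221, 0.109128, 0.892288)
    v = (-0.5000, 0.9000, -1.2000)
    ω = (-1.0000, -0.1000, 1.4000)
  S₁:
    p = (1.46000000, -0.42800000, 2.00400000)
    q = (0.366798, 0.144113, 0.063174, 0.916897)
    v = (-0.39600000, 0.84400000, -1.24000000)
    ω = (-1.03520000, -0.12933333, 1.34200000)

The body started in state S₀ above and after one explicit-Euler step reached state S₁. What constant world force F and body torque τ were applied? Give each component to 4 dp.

rate change Δω = (-0.03520000, -0.02933333, -0.05800000)
I·α + gyro = (-0.0500, -0.0100, -0.1100)
Δv = v₁−v₀ = (0.10400000, -0.05600000, -0.04000000)
applied force F = (1.3000, -0.7000, -0.5000)

F = (1.3000, -0.7000, -0.5000)
τ = (-0.0500, -0.0100, -0.1100)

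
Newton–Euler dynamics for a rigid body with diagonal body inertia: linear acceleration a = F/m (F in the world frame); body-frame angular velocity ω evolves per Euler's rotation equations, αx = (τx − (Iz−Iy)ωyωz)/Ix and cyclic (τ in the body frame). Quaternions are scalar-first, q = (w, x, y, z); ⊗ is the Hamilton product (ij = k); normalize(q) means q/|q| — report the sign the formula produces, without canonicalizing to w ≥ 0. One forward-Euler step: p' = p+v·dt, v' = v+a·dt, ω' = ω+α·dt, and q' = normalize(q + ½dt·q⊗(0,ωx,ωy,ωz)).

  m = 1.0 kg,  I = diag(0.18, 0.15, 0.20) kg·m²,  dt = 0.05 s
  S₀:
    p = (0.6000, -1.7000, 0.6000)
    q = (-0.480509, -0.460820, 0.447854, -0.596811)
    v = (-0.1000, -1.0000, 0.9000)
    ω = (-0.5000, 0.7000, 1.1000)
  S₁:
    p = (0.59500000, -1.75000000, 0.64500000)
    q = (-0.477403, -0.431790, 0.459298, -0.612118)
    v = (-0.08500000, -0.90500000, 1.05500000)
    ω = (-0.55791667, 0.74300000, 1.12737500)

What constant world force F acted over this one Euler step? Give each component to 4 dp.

F = (0.3000, 1.9000, 3.1000)

velocity change Δv = (0.01500000, 0.09500000, 0.15500000)
applied force F = (0.3000, 1.9000, 3.1000)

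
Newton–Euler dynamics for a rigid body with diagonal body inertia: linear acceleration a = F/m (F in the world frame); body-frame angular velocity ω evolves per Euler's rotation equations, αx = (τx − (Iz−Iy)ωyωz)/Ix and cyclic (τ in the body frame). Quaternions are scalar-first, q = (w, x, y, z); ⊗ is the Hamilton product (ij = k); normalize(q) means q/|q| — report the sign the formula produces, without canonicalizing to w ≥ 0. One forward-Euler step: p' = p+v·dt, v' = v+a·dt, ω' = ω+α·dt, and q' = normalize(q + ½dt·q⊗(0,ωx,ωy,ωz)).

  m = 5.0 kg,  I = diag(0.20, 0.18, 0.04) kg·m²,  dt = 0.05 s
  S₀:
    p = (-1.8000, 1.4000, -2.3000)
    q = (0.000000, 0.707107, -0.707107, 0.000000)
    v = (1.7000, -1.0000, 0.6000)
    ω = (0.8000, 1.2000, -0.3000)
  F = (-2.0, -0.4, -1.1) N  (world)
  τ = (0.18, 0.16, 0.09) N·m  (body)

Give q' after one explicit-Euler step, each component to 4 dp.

q⊗(0,ω) = (0.2828428, 0.2121321, 0.2121321, 1.4142140)
q' = normalize(q + ½dt·q⊗(0,ω)) = (0.0071, 0.7119, -0.7013, 0.0353)

q' = (0.0071, 0.7119, -0.7013, 0.0353)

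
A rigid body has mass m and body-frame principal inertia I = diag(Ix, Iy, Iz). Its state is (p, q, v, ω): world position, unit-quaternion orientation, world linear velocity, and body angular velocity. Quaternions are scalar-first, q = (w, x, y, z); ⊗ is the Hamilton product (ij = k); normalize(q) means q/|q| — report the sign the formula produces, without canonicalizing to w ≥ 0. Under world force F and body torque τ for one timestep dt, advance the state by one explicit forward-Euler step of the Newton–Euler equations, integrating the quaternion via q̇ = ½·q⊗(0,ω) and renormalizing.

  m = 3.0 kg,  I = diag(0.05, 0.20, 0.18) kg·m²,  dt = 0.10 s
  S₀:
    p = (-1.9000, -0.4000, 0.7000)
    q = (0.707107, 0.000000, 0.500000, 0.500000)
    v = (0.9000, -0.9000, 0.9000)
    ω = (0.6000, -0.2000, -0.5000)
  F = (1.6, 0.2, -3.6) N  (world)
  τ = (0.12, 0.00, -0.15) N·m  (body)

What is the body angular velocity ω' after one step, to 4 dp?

angular accel α = (2.4400, -0.1950, -0.7333)
ω + α·dt = (0.8440, -0.2195, -0.5733)

ω' = (0.8440, -0.2195, -0.5733)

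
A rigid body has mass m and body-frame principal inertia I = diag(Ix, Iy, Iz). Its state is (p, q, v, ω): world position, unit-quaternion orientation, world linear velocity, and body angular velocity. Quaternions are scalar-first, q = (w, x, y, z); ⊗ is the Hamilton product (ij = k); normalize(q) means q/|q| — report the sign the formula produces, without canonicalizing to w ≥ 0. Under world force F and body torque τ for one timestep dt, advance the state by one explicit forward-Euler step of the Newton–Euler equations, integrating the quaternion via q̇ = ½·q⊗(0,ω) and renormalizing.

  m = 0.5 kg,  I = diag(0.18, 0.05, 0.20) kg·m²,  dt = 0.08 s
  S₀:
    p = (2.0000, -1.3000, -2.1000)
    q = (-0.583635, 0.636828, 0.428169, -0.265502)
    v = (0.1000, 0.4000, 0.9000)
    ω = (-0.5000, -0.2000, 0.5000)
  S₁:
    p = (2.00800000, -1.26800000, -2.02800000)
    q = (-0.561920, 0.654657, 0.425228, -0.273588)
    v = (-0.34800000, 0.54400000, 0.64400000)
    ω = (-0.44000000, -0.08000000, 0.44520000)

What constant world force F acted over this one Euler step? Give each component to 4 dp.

v₁ − v₀ = (-0.44800000, 0.14400000, -0.25600000)
m·(v₁−v₀)/dt = (-2.8000, 0.9000, -1.6000)

F = (-2.8000, 0.9000, -1.6000)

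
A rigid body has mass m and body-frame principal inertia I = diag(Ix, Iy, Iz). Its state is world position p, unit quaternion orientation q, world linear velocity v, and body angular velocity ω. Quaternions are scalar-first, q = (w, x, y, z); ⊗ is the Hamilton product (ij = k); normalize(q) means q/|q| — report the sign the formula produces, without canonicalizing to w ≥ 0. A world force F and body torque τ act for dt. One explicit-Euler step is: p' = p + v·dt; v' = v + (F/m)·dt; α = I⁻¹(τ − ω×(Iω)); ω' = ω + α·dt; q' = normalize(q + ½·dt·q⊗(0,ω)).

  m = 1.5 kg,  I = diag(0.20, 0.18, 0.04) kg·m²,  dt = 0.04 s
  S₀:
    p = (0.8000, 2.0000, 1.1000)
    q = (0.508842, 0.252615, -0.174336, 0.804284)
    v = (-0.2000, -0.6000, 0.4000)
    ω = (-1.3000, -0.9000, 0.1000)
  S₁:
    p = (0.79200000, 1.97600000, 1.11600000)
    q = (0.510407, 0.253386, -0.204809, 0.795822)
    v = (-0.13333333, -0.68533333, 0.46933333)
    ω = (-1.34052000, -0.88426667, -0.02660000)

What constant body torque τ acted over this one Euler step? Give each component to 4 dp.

Δω = ω₁−ω₀ = (-0.04052000, 0.01573333, -0.12660000)
precession coupling = (0.0126, -0.0208, -0.0234)
applied torque τ = (-0.1900, 0.0500, -0.1500)

τ = (-0.1900, 0.0500, -0.1500)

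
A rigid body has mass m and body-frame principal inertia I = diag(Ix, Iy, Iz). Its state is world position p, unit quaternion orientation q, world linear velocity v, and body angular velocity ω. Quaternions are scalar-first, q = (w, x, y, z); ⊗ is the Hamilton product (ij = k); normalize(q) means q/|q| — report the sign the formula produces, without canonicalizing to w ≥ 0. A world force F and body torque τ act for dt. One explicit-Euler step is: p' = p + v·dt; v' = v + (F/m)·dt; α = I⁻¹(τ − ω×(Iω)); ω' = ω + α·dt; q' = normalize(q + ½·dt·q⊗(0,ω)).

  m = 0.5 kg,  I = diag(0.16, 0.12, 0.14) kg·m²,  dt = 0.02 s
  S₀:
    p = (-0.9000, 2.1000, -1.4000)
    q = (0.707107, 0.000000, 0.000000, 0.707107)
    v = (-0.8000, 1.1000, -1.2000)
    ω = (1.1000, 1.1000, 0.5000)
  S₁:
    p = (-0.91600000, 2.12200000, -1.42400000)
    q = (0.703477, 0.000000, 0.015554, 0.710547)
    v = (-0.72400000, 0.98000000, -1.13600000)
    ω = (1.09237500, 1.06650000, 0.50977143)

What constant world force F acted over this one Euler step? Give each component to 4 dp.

F = (1.9000, -3.0000, 1.6000)

Δv = v₁−v₀ = (0.07600000, -0.12000000, 0.06400000)
F = m·Δv/dt = (1.9000, -3.0000, 1.6000)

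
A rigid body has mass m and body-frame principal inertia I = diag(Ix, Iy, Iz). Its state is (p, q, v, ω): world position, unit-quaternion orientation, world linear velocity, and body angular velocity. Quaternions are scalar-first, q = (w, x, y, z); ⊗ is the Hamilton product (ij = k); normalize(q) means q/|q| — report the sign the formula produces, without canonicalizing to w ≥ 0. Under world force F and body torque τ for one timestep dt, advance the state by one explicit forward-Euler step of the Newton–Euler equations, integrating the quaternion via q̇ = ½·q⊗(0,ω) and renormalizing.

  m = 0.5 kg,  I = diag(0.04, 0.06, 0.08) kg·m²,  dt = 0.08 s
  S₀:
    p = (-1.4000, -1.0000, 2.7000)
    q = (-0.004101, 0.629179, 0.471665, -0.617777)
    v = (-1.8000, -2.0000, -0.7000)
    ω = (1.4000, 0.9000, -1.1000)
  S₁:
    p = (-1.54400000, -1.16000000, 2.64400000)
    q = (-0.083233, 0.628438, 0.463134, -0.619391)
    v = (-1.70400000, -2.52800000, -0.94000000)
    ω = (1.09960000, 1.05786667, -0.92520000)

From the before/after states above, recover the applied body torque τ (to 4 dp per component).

Δω = ω₁−ω₀ = (-0.30040000, 0.15786667, 0.17480000)
precession coupling = (-0.0198, 0.0616, 0.0252)
applied torque τ = (-0.1700, 0.1800, 0.2000)

τ = (-0.1700, 0.1800, 0.2000)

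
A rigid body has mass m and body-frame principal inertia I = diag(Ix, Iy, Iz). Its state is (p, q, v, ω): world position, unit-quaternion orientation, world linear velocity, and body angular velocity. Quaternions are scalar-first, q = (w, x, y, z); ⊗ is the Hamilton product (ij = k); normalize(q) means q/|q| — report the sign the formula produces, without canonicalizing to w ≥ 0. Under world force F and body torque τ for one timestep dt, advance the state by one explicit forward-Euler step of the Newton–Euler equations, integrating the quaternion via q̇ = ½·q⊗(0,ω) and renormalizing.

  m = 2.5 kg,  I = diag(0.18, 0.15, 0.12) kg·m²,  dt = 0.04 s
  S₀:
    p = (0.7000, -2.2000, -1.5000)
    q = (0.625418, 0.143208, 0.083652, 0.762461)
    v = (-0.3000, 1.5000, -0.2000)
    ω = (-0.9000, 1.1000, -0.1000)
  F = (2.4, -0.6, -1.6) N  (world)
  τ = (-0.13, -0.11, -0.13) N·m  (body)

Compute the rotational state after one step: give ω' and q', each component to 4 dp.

ω' = (-0.9296, 1.0692, -0.1532)
q' = (0.6274, 0.1150, 0.0839, 0.7656)

angular accel α = (-0.7406, -0.7693, -1.3308)
new body rate ω' = (-0.9296, 1.0692, -0.1532)
Hamilton product q⊗(0,ω) = (0.1131161, -1.4099485, 0.0160657, 0.1702738)
q' = normalize(q + ½dt·q⊗(0,ω)) = (0.6274, 0.1150, 0.0839, 0.7656)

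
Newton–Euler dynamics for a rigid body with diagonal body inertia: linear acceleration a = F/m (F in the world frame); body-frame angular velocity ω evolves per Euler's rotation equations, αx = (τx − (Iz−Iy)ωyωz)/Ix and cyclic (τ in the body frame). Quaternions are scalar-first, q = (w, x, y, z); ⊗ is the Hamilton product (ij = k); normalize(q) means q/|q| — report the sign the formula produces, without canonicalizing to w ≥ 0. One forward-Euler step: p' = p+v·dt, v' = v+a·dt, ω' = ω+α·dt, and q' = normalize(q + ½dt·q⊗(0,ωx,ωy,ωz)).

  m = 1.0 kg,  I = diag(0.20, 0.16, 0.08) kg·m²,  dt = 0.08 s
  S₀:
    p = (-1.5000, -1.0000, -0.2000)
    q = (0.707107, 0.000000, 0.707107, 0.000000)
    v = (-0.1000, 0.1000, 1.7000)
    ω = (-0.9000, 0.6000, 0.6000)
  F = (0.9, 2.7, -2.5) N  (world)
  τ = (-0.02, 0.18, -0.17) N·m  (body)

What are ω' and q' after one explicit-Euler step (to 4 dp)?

gyro term ω×Iω = (-0.0288, -0.0648, 0.0216)
angular accel α = (0.0440, 1.5300, -2.3950)
ω' = ω + α·dt = (-0.8965, 0.7224, 0.4084)
q⊗(0,ω) = (-0.4242642, -0.2121321, 0.4242642, 1.0606605)
q + ½dt·q⊗(0,ω), renormalized = (0.6893, -0.0085, 0.7232, 0.0424)

ω' = (-0.8965, 0.7224, 0.4084)
q' = (0.6893, -0.0085, 0.7232, 0.0424)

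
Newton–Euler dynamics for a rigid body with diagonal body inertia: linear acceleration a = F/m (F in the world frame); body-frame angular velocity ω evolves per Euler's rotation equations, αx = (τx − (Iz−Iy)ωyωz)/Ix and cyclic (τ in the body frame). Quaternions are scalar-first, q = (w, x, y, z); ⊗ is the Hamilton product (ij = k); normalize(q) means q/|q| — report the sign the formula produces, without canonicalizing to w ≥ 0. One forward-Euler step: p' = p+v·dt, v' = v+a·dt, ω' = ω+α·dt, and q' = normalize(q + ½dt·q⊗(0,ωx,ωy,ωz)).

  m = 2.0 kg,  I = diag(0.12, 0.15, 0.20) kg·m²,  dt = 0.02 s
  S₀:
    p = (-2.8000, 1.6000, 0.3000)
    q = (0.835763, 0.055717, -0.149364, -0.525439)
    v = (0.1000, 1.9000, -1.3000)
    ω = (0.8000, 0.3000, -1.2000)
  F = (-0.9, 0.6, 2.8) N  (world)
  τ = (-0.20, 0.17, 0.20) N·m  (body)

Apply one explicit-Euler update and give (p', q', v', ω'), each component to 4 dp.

(τ − ω×Iω)/I = (-1.5167, 0.6213, 0.9640)
new body rate ω' = (0.7697, 0.3124, -1.1807)
q⊗(0,ω) = (-0.6302912, 1.0054789, -0.1027619, -0.8667093)
updated quaternion q' = (0.8294, 0.0658, -0.1504, -0.5340)
a = (-0.4500, 0.3000, 1.4000)
new position p' = (-2.7980, 1.6380, 0.2740)
new velocity v' = (0.0910, 1.9060, -1.2720)

p' = (-2.7980, 1.6380, 0.2740)
q' = (0.8294, 0.0658, -0.1504, -0.5340)
v' = (0.0910, 1.9060, -1.2720)
ω' = (0.7697, 0.3124, -1.1807)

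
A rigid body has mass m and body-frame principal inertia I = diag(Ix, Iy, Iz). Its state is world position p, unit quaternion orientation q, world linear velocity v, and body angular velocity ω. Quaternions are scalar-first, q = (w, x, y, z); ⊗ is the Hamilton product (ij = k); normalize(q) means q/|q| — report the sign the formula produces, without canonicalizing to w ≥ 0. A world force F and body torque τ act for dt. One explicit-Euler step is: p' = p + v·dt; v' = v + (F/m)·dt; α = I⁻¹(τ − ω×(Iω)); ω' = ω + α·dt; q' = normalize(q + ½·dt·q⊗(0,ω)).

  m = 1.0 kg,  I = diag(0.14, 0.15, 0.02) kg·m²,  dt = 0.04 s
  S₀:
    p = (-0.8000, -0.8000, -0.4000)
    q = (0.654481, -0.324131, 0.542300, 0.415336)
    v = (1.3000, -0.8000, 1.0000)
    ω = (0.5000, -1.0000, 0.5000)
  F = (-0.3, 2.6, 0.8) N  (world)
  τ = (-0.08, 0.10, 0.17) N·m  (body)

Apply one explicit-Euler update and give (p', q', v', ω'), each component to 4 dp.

a = F/m = (-0.3000, 2.6000, 0.8000)
p' = p + v·dt = (-0.7480, -0.8320, -0.3600)
v + (F/m)dt = (1.2880, -0.6960, 1.0320)
(τ − ω×Iω)/I = (-1.0357, 0.4667, 8.7500)
new body rate ω' = (0.4586, -0.9813, 0.8500)
2q̇ = q⊗(0,ω) = (0.4966975, 1.0137265, -0.2847475, 0.3802215)
q' = normalize(q + ½dt·q⊗(0,ω)) = (0.6642, -0.3038, 0.5364, 0.4228)

p' = (-0.7480, -0.8320, -0.3600)
q' = (0.6642, -0.3038, 0.5364, 0.4228)
v' = (1.2880, -0.6960, 1.0320)
ω' = (0.4586, -0.9813, 0.8500)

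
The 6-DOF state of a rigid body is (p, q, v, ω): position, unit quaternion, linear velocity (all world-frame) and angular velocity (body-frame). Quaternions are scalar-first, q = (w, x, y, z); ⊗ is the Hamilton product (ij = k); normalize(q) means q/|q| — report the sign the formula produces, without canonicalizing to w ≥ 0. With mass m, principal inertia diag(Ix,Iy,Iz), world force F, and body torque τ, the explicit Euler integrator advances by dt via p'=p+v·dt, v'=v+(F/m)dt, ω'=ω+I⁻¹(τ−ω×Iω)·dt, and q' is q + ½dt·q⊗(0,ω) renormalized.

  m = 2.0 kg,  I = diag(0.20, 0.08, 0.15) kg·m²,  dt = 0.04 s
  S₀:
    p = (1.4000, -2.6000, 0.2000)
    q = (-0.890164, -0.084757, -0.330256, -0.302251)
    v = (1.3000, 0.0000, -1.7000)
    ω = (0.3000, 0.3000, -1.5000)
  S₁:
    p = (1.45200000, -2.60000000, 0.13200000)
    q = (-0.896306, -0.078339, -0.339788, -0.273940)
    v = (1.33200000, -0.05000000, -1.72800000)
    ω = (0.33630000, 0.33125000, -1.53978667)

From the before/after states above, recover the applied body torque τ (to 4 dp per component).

rate change Δω = (0.03630000, 0.03125000, -0.03978667)
applied torque τ = (0.1500, 0.0400, -0.1600)

τ = (0.1500, 0.0400, -0.1600)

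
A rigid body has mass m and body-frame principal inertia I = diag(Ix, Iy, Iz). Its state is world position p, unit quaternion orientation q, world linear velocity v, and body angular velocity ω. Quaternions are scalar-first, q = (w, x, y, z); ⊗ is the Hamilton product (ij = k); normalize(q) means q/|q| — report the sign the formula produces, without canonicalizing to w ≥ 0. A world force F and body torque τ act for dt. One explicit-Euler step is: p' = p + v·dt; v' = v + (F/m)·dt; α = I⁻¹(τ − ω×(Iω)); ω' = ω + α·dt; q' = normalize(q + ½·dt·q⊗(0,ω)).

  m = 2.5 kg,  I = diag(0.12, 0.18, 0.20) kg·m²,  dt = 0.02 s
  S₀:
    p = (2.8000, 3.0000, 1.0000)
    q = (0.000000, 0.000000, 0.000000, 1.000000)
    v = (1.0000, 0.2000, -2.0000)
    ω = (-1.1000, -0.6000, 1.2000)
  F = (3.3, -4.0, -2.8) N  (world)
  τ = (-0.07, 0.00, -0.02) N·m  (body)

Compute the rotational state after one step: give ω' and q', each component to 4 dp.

precession coupling ω×(Iω) = (-0.0144, 0.1056, 0.0396)
angular accel α = (-0.4633, -0.5867, -0.2980)
ω' = ω + α·dt = (-1.1093, -0.6117, 1.1940)
q⊗(0,ω) = (-1.2000000, 0.6000000, -1.1000000, 0.0000000)
q' = normalize(q + ½dt·q⊗(0,ω)) = (-0.0120, 0.0060, -0.0110, 0.9998)

ω' = (-1.1093, -0.6117, 1.1940)
q' = (-0.0120, 0.0060, -0.0110, 0.9998)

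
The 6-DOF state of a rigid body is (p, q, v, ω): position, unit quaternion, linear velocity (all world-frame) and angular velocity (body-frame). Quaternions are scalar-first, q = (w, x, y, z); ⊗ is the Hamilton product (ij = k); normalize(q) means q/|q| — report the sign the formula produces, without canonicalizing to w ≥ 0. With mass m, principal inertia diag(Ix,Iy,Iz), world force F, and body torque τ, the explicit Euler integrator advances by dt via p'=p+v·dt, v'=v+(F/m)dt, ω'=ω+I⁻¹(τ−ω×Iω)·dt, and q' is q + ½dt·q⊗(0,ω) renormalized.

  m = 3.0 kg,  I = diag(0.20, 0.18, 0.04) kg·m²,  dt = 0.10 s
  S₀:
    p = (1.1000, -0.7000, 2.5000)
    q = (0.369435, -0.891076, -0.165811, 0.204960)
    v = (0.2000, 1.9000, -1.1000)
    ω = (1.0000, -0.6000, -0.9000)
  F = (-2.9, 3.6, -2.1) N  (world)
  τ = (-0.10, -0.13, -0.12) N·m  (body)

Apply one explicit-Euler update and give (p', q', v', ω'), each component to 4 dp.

α = I⁻¹(τ − ω×Iω) = (-0.1220, 0.0778, -3.3000)
new body rate ω' = (0.9878, -0.5922, -1.2300)
2q̇ = q⊗(0,ω) = (0.9760534, 0.6416409, -0.8186694, 0.3679651)
q + ½dt·q⊗(0,ω), renormalized = (0.4171, -0.8567, -0.2062, 0.2228)
a = F/m = (-0.9667, 1.2000, -0.7000)
p' = p + v·dt = (1.1200, -0.5100, 2.3900)
v' = v + a·dt = (0.1033, 2.0200, -1.1700)

p' = (1.1200, -0.5100, 2.3900)
q' = (0.4171, -0.8567, -0.2062, 0.2228)
v' = (0.1033, 2.0200, -1.1700)
ω' = (0.9878, -0.5922, -1.2300)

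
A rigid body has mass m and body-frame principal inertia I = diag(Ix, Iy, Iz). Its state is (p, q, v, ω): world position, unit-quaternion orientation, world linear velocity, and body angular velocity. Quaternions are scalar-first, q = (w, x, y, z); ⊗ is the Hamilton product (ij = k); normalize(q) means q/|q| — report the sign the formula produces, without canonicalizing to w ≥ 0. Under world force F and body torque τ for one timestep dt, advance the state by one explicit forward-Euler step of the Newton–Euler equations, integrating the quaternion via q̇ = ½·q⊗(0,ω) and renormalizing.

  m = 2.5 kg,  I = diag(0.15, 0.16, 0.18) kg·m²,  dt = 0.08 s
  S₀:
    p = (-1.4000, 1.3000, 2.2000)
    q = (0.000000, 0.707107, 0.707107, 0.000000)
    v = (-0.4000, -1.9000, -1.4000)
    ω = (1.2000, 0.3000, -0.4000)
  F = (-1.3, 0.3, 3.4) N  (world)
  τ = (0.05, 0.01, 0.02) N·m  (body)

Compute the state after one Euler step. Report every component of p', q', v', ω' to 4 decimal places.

p' = (-1.4320, 1.1480, 2.0880)
q' = (-0.0424, 0.6949, 0.7175, -0.0254)
v' = (-0.4416, -1.8904, -1.2912)
ω' = (1.2279, 0.2978, -0.3927)

a = F/m = (-0.5200, 0.1200, 1.3600)
p' = p + v·dt = (-1.4320, 1.1480, 2.0880)
new velocity v' = (-0.4416, -1.8904, -1.2912)
ω×(Iω) gyroscopic = (-0.0024, 0.0144, 0.0036)
α = I⁻¹(τ − ω×Iω) = (0.3493, -0.0275, 0.0911)
new body rate ω' = (1.2279, 0.2978, -0.3927)
Hamilton product q⊗(0,ω) = (-1.0606605, -0.2828428, 0.2828428, -0.6363963)
q' = normalize(q + ½dt·q⊗(0,ω)) = (-0.0424, 0.6949, 0.7175, -0.0254)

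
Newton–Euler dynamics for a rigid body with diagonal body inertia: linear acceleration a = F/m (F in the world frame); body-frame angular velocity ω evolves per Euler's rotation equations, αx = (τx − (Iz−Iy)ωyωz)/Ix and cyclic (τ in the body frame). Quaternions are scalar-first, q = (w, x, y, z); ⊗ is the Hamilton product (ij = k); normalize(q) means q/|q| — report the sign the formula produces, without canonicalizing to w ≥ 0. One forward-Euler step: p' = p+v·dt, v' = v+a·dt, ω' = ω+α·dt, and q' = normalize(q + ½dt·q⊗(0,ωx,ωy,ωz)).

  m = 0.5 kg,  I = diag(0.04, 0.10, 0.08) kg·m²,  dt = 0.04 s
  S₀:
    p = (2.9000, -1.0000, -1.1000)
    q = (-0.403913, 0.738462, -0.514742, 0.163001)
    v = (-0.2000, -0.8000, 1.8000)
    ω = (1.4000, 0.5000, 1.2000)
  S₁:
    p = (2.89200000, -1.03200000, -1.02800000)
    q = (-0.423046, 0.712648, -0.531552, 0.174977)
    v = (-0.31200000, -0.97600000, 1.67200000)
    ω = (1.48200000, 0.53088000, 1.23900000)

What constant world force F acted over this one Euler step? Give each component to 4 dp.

F = (-1.4000, -2.2000, -1.6000)

Δv = v₁−v₀ = (-0.11200000, -0.17600000, -0.12800000)
F = m·Δv/dt = (-1.4000, -2.2000, -1.6000)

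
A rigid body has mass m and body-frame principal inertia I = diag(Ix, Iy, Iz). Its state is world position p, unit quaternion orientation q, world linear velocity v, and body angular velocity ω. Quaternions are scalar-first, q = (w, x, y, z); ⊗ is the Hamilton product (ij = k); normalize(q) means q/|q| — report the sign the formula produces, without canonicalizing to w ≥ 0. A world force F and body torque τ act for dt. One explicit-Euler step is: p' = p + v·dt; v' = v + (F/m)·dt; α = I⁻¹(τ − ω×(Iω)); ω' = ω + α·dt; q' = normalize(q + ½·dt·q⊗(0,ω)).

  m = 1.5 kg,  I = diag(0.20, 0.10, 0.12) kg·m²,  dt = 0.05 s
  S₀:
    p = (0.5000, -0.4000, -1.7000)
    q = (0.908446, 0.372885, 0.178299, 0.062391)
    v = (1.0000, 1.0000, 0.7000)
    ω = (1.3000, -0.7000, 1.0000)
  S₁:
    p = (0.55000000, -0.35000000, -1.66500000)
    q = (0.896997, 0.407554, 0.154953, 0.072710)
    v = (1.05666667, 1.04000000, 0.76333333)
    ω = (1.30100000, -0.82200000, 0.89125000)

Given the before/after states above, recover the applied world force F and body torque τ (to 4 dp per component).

Δv = v₁−v₀ = (0.05666667, 0.04000000, 0.06333333)
applied force F = (1.7000, 1.2000, 1.9000)
Δω = ω₁−ω₀ = (0.00100000, -0.12200000, -0.10875000)
precession coupling = (-0.0140, 0.1040, 0.0910)
applied torque τ = (-0.0100, -0.1400, -0.1700)

F = (1.7000, 1.2000, 1.9000)
τ = (-0.0100, -0.1400, -0.1700)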